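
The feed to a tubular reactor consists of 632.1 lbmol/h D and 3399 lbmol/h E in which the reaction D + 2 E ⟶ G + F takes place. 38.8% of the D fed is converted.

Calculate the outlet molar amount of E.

2910 lbmol/h

D reacted = 0.388 × 632.1 = 245.3 lbmol/h; ν_D = −1, so ξ = 245.3/1 = 245.3 lbmol/h.
Outlet amounts (n = n₀ + ν ξ):
  D: 632.1 − 1(245.3) = 386.8
  E: 3399 − 2(245.3) = 2908
  G: 0 + 1(245.3) = 245.3
  F: 0 + 1(245.3) = 245.3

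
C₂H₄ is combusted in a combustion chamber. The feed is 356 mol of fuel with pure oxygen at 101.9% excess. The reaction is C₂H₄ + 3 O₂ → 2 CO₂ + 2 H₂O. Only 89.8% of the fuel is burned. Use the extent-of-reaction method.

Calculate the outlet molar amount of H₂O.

Stoichiometric O₂ = 3 × 356 = 1068 mol; O₂ fed = 1068 × 2.019 = 2156 mol.
Fuel reacted = 0.898 × 356 → ξ = 319.7 mol.
Outlet (n = n₀ + ν ξ):
  C₂H₄: 356 − 1(319.7) = 36.31
  O₂: 2156 − 3(319.7) = 1197
  CO₂: 0 + 2(319.7) = 639.4
  H₂O: 0 + 2(319.7) = 639.4

639 mol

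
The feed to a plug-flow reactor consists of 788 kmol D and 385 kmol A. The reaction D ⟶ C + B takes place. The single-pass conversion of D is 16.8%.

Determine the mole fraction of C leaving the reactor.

D reacted = 0.168 × 788 = 132.4 kmol; ν_D = −1, so ξ = 132.4/1 = 132.4 kmol.
Outlet amounts (n = n₀ + ν ξ):
  D: 788 − 1(132.4) = 655.6
  C: 0 + 1(132.4) = 132.4
  B: 0 + 1(132.4) = 132.4
  A: 385 (inert)
Total out = 1305 kmol; y_C = 132.4 / 1305 = 0.1014.

0.101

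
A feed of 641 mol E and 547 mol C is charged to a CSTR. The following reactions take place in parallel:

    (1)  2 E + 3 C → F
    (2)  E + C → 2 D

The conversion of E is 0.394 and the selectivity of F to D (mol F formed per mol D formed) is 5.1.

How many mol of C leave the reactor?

174 mol

Conversion of E: E consumed = 0.394 × 641 = 252.6 mol = 2ξ₁ + 1ξ₂.
Selectivity: 1ξ₁ / (2ξ₂) = 5.1 → ξ₁ = 10.2 ξ₂.
Substitute: (2·10.2 + 1) ξ₂ = 252.6 → ξ₂ = 11.8 mol, ξ₁ = 120.4 mol.
Outlet amounts (n = n₀ + Σ ν·ξ):
  E: 641 − 2(120.4) − 1(11.8) = 388.4
  C: 547 − 3(120.4) − 1(11.8) = 174.1
  F: 0 + 1(120.4) = 120.4
  D: 0 + 2(11.8) = 23.6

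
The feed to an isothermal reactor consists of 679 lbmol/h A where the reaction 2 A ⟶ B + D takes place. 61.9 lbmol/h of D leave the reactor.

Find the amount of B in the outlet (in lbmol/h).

For D: n = n₀ + 1ξ → 61.9 = 0 + 1ξ, giving ξ = 61.9 lbmol/h.
Outlet amounts (n = n₀ + ν ξ):
  A: 679 − 2(61.9) = 555.2
  B: 0 + 1(61.9) = 61.9
  D: 0 + 1(61.9) = 61.9

61.9 lbmol/h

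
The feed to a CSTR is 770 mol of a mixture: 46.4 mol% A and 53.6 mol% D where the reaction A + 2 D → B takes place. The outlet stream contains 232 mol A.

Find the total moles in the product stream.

For A: n = n₀ − 1ξ → 232 = 357.3 − 1ξ, giving ξ = 125.3 mol.
Outlet amounts (n = n₀ + ν ξ):
  A: 357.3 − 1(125.3) = 232
  D: 412.7 − 2(125.3) = 162.2
  B: 0 + 1(125.3) = 125.3
Total out = 232 + 162.2 + 125.3 = 519.4 mol.

519 mol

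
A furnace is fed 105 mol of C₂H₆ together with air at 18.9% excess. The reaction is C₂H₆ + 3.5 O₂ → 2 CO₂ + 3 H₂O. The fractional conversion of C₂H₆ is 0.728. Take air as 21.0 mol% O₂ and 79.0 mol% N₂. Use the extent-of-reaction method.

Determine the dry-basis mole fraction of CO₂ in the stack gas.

0.0766

Stoichiometric O₂ = 3.5 × 105 = 367.5 mol; O₂ fed = 367.5 × 1.189 = 437 mol.
N₂ fed = 437 × 79/21 = 1644 mol.
Fuel reacted = 0.728 × 105 → ξ = 76.44 mol.
Outlet (n = n₀ + ν ξ):
  C₂H₆: 105 − 1(76.44) = 28.56
  O₂: 437 − 3.5(76.44) = 169.4
  N₂: 1644 (inert)
  CO₂: 0 + 2(76.44) = 152.9
  H₂O: 0 + 3(76.44) = 229.3
Dry total = 1995 mol; y_CO₂ (dry) = 152.9 / 1995 = 0.07665.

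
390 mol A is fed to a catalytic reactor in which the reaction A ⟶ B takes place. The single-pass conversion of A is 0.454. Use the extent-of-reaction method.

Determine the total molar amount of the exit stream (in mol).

A reacted = 0.454 × 390 = 177.1 mol; ν_A = −1, so ξ = 177.1/1 = 177.1 mol.
Outlet amounts (n = n₀ + ν ξ):
  A: 390 − 1(177.1) = 212.9
  B: 0 + 1(177.1) = 177.1
Total out = 212.9 + 177.1 = 390 mol.

390 mol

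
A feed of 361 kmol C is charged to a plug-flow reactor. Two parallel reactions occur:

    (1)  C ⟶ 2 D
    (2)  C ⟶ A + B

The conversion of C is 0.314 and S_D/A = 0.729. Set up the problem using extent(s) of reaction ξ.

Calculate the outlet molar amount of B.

83.1 kmol

Conversion of C: C consumed = 0.314 × 361 = 113.4 kmol = 1ξ₁ + 1ξ₂.
Selectivity: 2ξ₁ / (1ξ₂) = 0.729 → ξ₁ = 0.3645 ξ₂.
Substitute: (1·0.3645 + 1) ξ₂ = 113.4 → ξ₂ = 83.07 kmol, ξ₁ = 30.28 kmol.
Outlet amounts (n = n₀ + Σ ν·ξ):
  C: 361 − 1(30.28) − 1(83.07) = 247.6
  D: 0 + 2(30.28) = 60.56
  A: 0 + 1(83.07) = 83.07
  B: 0 + 1(83.07) = 83.07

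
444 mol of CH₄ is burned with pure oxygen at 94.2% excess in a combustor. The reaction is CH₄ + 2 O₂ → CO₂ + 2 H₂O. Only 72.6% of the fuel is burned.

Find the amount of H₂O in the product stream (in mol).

645 mol

Stoichiometric O₂ = 2 × 444 = 888 mol; O₂ fed = 888 × 1.942 = 1724 mol.
Fuel reacted = 0.726 × 444 → ξ = 322.3 mol.
Outlet (n = n₀ + ν ξ):
  CH₄: 444 − 1(322.3) = 121.7
  O₂: 1724 − 2(322.3) = 1080
  CO₂: 0 + 1(322.3) = 322.3
  H₂O: 0 + 2(322.3) = 644.7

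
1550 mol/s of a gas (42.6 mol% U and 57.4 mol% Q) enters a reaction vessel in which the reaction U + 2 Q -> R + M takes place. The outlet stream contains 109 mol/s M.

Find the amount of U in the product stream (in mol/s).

For M: n = n₀ + 1ξ → 109 = 0 + 1ξ, giving ξ = 109 mol/s.
Outlet amounts (n = n₀ + ν ξ):
  U: 660.3 − 1(109) = 551.3
  Q: 889.7 − 2(109) = 671.7
  R: 0 + 1(109) = 109
  M: 0 + 1(109) = 109

551 mol/s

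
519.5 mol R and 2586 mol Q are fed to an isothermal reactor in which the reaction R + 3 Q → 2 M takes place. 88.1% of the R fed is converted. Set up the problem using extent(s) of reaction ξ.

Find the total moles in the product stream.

2190 mol

R reacted = 0.881 × 519.5 = 457.7 mol; ν_R = −1, so ξ = 457.7/1 = 457.7 mol.
Outlet amounts (n = n₀ + ν ξ):
  R: 519.5 − 1(457.7) = 61.82
  Q: 2586 − 3(457.7) = 1213
  M: 0 + 2(457.7) = 915.4
Total out = 61.82 + 1213 + 915.4 = 2190 mol.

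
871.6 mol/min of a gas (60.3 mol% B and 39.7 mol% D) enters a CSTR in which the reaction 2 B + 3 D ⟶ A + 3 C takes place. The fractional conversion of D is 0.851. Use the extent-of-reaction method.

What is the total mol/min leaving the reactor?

773 mol/min

D reacted = 0.851 × 346 = 294.5 mol/min; ν_D = −3, so ξ = 294.5/3 = 98.16 mol/min.
Outlet amounts (n = n₀ + ν ξ):
  B: 525.6 − 2(98.16) = 329.3
  D: 346 − 3(98.16) = 51.56
  A: 0 + 1(98.16) = 98.16
  C: 0 + 3(98.16) = 294.5
Total out = 329.3 + 51.56 + 98.16 + 294.5 = 773.4 mol/min.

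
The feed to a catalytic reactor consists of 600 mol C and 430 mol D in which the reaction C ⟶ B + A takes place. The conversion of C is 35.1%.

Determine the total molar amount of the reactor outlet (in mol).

1240 mol

C reacted = 0.351 × 600 = 210.6 mol; ν_C = −1, so ξ = 210.6/1 = 210.6 mol.
Outlet amounts (n = n₀ + ν ξ):
  C: 600 − 1(210.6) = 389.4
  B: 0 + 1(210.6) = 210.6
  A: 0 + 1(210.6) = 210.6
  D: 430 (inert)
Total out = 389.4 + 210.6 + 210.6 + 430 = 1241 mol.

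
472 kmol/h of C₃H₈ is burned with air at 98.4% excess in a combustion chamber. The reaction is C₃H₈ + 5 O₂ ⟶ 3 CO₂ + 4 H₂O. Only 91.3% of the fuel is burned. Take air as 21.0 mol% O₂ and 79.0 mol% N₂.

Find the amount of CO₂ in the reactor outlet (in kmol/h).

Stoichiometric O₂ = 5 × 472 = 2360 kmol/h; O₂ fed = 2360 × 1.984 = 4682 kmol/h.
N₂ fed = 4682 × 79/21 = 17610 kmol/h.
Fuel reacted = 0.913 × 472 → ξ = 430.9 kmol/h.
Outlet (n = n₀ + ν ξ):
  C₃H₈: 472 − 1(430.9) = 41.06
  O₂: 4682 − 5(430.9) = 2528
  N₂: 17610 (inert)
  CO₂: 0 + 3(430.9) = 1293
  H₂O: 0 + 4(430.9) = 1724

1290 kmol/h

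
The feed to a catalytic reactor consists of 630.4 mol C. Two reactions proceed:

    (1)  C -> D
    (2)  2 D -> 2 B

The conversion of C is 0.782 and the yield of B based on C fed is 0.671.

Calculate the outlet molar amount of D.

Conversion of C: C consumed = 1ξ₁ = 0.782 × 630.4 → ξ₁ = 493 mol.
Yield of B: 2ξ₂ / 630.4 = 0.671 → ξ₂ = 211.5 mol.
Outlet amounts (n = n₀ + Σ ν·ξ):
  C: 630.4 − 1(493) = 137.4
  D: 0 + 1(493) − 2(211.5) = 69.97
  B: 0 + 2(211.5) = 423

70 mol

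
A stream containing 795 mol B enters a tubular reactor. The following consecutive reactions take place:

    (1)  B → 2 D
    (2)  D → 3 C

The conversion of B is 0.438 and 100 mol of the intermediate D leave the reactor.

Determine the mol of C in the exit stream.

1790 mol

Conversion of B: B consumed = 1ξ₁ = 0.438 × 795 → ξ₁ = 348.2 mol.
D balance: n_D = 0 + 2ξ₁ − 1ξ₂ = 100 → ξ₂ = (2·348.2 − 100)/1 = 596.4 mol.
Outlet amounts (n = n₀ + Σ ν·ξ):
  B: 795 − 1(348.2) = 446.8
  D: 0 + 2(348.2) − 1(596.4) = 100
  C: 0 + 3(596.4) = 1789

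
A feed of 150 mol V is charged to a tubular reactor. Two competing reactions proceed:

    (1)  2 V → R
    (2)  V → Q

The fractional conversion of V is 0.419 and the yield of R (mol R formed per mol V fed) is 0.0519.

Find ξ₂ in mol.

ξ₂ = 47.3 mol

Yield of R: 1ξ₁ / 150 = 0.0519 → ξ₁ = 7.785 mol.
Conversion of V: 2ξ₁ + 1ξ₂ = 0.419 × 150 = 62.85 → ξ₂ = 47.28 mol.
Outlet amounts (n = n₀ + Σ ν·ξ):
  V: 150 − 2(7.785) − 1(47.28) = 87.15
  R: 0 + 1(7.785) = 7.785
  Q: 0 + 1(47.28) = 47.28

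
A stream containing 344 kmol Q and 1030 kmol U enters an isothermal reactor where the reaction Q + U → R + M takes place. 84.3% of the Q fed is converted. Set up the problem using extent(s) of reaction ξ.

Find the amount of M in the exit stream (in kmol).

Q reacted = 0.843 × 344 = 290 kmol; ν_Q = −1, so ξ = 290/1 = 290 kmol.
Outlet amounts (n = n₀ + ν ξ):
  Q: 344 − 1(290) = 54.01
  U: 1030 − 1(290) = 740
  R: 0 + 1(290) = 290
  M: 0 + 1(290) = 290

290 kmol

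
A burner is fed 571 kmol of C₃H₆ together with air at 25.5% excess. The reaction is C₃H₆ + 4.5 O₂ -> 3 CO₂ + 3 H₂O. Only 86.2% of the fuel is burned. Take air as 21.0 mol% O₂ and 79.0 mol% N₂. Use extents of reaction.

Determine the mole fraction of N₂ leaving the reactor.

Stoichiometric O₂ = 4.5 × 571 = 2570 kmol; O₂ fed = 2570 × 1.255 = 3225 kmol.
N₂ fed = 3225 × 79/21 = 12130 kmol.
Fuel reacted = 0.862 × 571 → ξ = 492.2 kmol.
Outlet (n = n₀ + ν ξ):
  C₃H₆: 571 − 1(492.2) = 78.8
  O₂: 3225 − 4.5(492.2) = 1010
  N₂: 12130 (inert)
  CO₂: 0 + 3(492.2) = 1477
  H₂O: 0 + 3(492.2) = 1477
Total out = 16170 kmol; y_N₂ = 12130 / 16170 = 0.7501.

0.75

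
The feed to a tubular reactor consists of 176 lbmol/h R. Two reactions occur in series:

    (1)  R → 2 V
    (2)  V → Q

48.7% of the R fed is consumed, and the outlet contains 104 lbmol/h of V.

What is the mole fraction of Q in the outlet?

0.258

Conversion of R: R consumed = 1ξ₁ = 0.487 × 176 → ξ₁ = 85.71 lbmol/h.
V balance: n_V = 0 + 2ξ₁ − 1ξ₂ = 104 → ξ₂ = (2·85.71 − 104)/1 = 67.42 lbmol/h.
Outlet amounts (n = n₀ + Σ ν·ξ):
  R: 176 − 1(85.71) = 90.29
  V: 0 + 2(85.71) − 1(67.42) = 104
  Q: 0 + 1(67.42) = 67.42
Total out = 261.7 lbmol/h; y_Q = 67.42 / 261.7 = 0.2576.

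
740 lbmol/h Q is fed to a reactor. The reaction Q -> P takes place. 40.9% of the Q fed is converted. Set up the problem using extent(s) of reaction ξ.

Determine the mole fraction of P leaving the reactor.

Q reacted = 0.409 × 740 = 302.7 lbmol/h; ν_Q = −1, so ξ = 302.7/1 = 302.7 lbmol/h.
Outlet amounts (n = n₀ + ν ξ):
  Q: 740 − 1(302.7) = 437.3
  P: 0 + 1(302.7) = 302.7
Total out = 740 lbmol/h; y_P = 302.7 / 740 = 0.409.

0.409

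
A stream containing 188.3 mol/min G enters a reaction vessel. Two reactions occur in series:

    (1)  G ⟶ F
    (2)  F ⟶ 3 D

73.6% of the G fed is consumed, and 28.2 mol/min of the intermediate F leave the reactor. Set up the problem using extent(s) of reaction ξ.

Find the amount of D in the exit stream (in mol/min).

Conversion of G: G consumed = 1ξ₁ = 0.736 × 188.3 → ξ₁ = 138.6 mol/min.
F balance: n_F = 0 + 1ξ₁ − 1ξ₂ = 28.2 → ξ₂ = (1·138.6 − 28.2)/1 = 110.4 mol/min.
Outlet amounts (n = n₀ + Σ ν·ξ):
  G: 188.3 − 1(138.6) = 49.71
  F: 0 + 1(138.6) − 1(110.4) = 28.2
  D: 0 + 3(110.4) = 331.2

331 mol/min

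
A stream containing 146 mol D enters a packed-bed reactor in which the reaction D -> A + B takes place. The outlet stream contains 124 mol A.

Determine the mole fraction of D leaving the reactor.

For A: n = n₀ + 1ξ → 124 = 0 + 1ξ, giving ξ = 124 mol.
Outlet amounts (n = n₀ + ν ξ):
  D: 146 − 1(124) = 22
  A: 0 + 1(124) = 124
  B: 0 + 1(124) = 124
Total out = 270 mol; y_D = 22 / 270 = 0.08148.

0.0815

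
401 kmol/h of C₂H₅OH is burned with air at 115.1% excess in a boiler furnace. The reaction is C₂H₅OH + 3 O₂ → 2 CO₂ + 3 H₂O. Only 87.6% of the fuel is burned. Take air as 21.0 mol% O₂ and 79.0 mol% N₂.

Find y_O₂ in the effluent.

0.117

Stoichiometric O₂ = 3 × 401 = 1203 kmol/h; O₂ fed = 1203 × 2.151 = 2588 kmol/h.
N₂ fed = 2588 × 79/21 = 9735 kmol/h.
Fuel reacted = 0.876 × 401 → ξ = 351.3 kmol/h.
Outlet (n = n₀ + ν ξ):
  C₂H₅OH: 401 − 1(351.3) = 49.72
  O₂: 2588 − 3(351.3) = 1534
  N₂: 9735 (inert)
  CO₂: 0 + 2(351.3) = 702.6
  H₂O: 0 + 3(351.3) = 1054
Total out = 13070 kmol/h; y_O₂ = 1534 / 13070 = 0.1173.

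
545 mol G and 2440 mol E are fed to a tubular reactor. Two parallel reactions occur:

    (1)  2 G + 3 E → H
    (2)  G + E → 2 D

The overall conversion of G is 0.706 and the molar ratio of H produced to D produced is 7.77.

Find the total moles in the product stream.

Conversion of G: G consumed = 0.706 × 545 = 384.8 mol = 2ξ₁ + 1ξ₂.
Selectivity: 1ξ₁ / (2ξ₂) = 7.77 → ξ₁ = 15.54 ξ₂.
Substitute: (2·15.54 + 1) ξ₂ = 384.8 → ξ₂ = 11.99 mol, ξ₁ = 186.4 mol.
Outlet amounts (n = n₀ + Σ ν·ξ):
  G: 545 − 2(186.4) − 1(11.99) = 160.2
  E: 2440 − 3(186.4) − 1(11.99) = 1869
  H: 0 + 1(186.4) = 186.4
  D: 0 + 2(11.99) = 23.99
Total out = 160.2 + 1869 + 186.4 + 23.99 = 2239 mol.

2240 mol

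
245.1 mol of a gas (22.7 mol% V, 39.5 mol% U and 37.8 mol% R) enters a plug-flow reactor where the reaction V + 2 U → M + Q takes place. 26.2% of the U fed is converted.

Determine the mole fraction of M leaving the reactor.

U reacted = 0.262 × 96.81 = 25.37 mol; ν_U = −2, so ξ = 25.37/2 = 12.68 mol.
Outlet amounts (n = n₀ + ν ξ):
  V: 55.64 − 1(12.68) = 42.96
  U: 96.81 − 2(12.68) = 71.45
  M: 0 + 1(12.68) = 12.68
  Q: 0 + 1(12.68) = 12.68
  R: 92.65 (inert)
Total out = 232.4 mol; y_M = 12.68 / 232.4 = 0.05457.

0.0546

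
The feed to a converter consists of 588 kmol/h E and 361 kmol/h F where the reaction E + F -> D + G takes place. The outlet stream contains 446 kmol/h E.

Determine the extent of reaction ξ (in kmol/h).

For E: n = n₀ − 1ξ → 446 = 588 − 1ξ, giving ξ = 142 kmol/h.
Outlet amounts (n = n₀ + ν ξ):
  E: 588 − 1(142) = 446
  F: 361 − 1(142) = 219
  D: 0 + 1(142) = 142
  G: 0 + 1(142) = 142

ξ = 142 kmol/h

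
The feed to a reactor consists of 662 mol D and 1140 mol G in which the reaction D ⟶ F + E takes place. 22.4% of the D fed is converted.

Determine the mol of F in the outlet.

148 mol

D reacted = 0.224 × 662 = 148.3 mol; ν_D = −1, so ξ = 148.3/1 = 148.3 mol.
Outlet amounts (n = n₀ + ν ξ):
  D: 662 − 1(148.3) = 513.7
  F: 0 + 1(148.3) = 148.3
  E: 0 + 1(148.3) = 148.3
  G: 1140 (inert)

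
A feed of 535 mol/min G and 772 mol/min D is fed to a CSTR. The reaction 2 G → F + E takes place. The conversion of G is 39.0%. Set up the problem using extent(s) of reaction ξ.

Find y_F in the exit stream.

G reacted = 0.39 × 535 = 208.7 mol/min; ν_G = −2, so ξ = 208.7/2 = 104.3 mol/min.
Outlet amounts (n = n₀ + ν ξ):
  G: 535 − 2(104.3) = 326.4
  F: 0 + 1(104.3) = 104.3
  E: 0 + 1(104.3) = 104.3
  D: 772 (inert)
Total out = 1307 mol/min; y_F = 104.3 / 1307 = 0.07982.

0.0798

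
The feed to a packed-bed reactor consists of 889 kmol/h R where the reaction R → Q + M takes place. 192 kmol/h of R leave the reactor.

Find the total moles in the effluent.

For R: n = n₀ − 1ξ → 192 = 889 − 1ξ, giving ξ = 697 kmol/h.
Outlet amounts (n = n₀ + ν ξ):
  R: 889 − 1(697) = 192
  Q: 0 + 1(697) = 697
  M: 0 + 1(697) = 697
Total out = 192 + 697 + 697 = 1586 kmol/h.

1590 kmol/h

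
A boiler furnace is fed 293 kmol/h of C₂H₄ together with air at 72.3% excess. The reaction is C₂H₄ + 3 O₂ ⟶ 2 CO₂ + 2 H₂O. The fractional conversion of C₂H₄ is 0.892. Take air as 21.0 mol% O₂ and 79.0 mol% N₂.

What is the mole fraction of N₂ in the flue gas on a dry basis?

0.816

Stoichiometric O₂ = 3 × 293 = 879 kmol/h; O₂ fed = 879 × 1.723 = 1515 kmol/h.
N₂ fed = 1515 × 79/21 = 5697 kmol/h.
Fuel reacted = 0.892 × 293 → ξ = 261.4 kmol/h.
Outlet (n = n₀ + ν ξ):
  C₂H₄: 293 − 1(261.4) = 31.64
  O₂: 1515 − 3(261.4) = 730.4
  N₂: 5697 (inert)
  CO₂: 0 + 2(261.4) = 522.7
  H₂O: 0 + 2(261.4) = 522.7
Dry total = 6982 kmol/h; y_N₂ (dry) = 5697 / 6982 = 0.816.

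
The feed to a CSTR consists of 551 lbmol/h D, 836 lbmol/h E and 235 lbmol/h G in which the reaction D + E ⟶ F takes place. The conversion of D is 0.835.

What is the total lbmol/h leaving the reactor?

D reacted = 0.835 × 551 = 460.1 lbmol/h; ν_D = −1, so ξ = 460.1/1 = 460.1 lbmol/h.
Outlet amounts (n = n₀ + ν ξ):
  D: 551 − 1(460.1) = 90.92
  E: 836 − 1(460.1) = 375.9
  F: 0 + 1(460.1) = 460.1
  G: 235 (inert)
Total out = 90.92 + 375.9 + 460.1 + 235 = 1162 lbmol/h.

1160 lbmol/h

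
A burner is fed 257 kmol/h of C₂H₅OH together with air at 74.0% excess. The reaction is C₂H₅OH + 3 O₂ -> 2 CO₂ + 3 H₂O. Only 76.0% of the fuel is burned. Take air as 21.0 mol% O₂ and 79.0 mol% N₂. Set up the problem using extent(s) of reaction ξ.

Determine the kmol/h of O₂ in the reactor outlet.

756 kmol/h

Stoichiometric O₂ = 3 × 257 = 771 kmol/h; O₂ fed = 771 × 1.740 = 1342 kmol/h.
N₂ fed = 1342 × 79/21 = 5047 kmol/h.
Fuel reacted = 0.76 × 257 → ξ = 195.3 kmol/h.
Outlet (n = n₀ + ν ξ):
  C₂H₅OH: 257 − 1(195.3) = 61.68
  O₂: 1342 − 3(195.3) = 755.6
  N₂: 5047 (inert)
  CO₂: 0 + 2(195.3) = 390.6
  H₂O: 0 + 3(195.3) = 586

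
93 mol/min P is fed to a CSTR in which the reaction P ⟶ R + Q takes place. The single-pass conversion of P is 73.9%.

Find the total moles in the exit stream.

162 mol/min

P reacted = 0.739 × 93 = 68.73 mol/min; ν_P = −1, so ξ = 68.73/1 = 68.73 mol/min.
Outlet amounts (n = n₀ + ν ξ):
  P: 93 − 1(68.73) = 24.27
  R: 0 + 1(68.73) = 68.73
  Q: 0 + 1(68.73) = 68.73
Total out = 24.27 + 68.73 + 68.73 = 161.7 mol/min.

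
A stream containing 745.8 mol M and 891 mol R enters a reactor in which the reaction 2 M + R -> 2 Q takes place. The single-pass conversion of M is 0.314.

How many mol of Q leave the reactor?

M reacted = 0.314 × 745.8 = 234.2 mol; ν_M = −2, so ξ = 234.2/2 = 117.1 mol.
Outlet amounts (n = n₀ + ν ξ):
  M: 745.8 − 2(117.1) = 511.6
  R: 891 − 1(117.1) = 773.9
  Q: 0 + 2(117.1) = 234.2

234 mol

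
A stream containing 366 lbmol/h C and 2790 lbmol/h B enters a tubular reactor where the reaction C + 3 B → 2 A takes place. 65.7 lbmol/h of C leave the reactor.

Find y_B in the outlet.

0.739

For C: n = n₀ − 1ξ → 65.7 = 366 − 1ξ, giving ξ = 300.3 lbmol/h.
Outlet amounts (n = n₀ + ν ξ):
  C: 366 − 1(300.3) = 65.7
  B: 2790 − 3(300.3) = 1889
  A: 0 + 2(300.3) = 600.6
Total out = 2555 lbmol/h; y_B = 1889 / 2555 = 0.7393.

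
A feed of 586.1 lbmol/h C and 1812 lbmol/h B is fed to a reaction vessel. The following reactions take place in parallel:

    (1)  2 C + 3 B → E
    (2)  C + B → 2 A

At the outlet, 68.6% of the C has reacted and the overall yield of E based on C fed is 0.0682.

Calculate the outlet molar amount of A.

644 lbmol/h

Yield of E: 1ξ₁ / 586.1 = 0.0682 → ξ₁ = 39.97 lbmol/h.
Conversion of C: 2ξ₁ + 1ξ₂ = 0.686 × 586.1 = 402.1 → ξ₂ = 322.1 lbmol/h.
Outlet amounts (n = n₀ + Σ ν·ξ):
  C: 586.1 − 2(39.97) − 1(322.1) = 184
  B: 1812 − 3(39.97) − 1(322.1) = 1370
  E: 0 + 1(39.97) = 39.97
  A: 0 + 2(322.1) = 644.2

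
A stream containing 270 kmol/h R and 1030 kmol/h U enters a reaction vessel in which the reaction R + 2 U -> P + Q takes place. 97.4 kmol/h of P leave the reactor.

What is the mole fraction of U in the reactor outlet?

0.694

For P: n = n₀ + 1ξ → 97.4 = 0 + 1ξ, giving ξ = 97.4 kmol/h.
Outlet amounts (n = n₀ + ν ξ):
  R: 270 − 1(97.4) = 172.6
  U: 1030 − 2(97.4) = 835.2
  P: 0 + 1(97.4) = 97.4
  Q: 0 + 1(97.4) = 97.4
Total out = 1203 kmol/h; y_U = 835.2 / 1203 = 0.6945.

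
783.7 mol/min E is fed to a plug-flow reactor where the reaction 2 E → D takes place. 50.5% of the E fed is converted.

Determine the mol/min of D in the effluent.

E reacted = 0.505 × 783.7 = 395.8 mol/min; ν_E = −2, so ξ = 395.8/2 = 197.9 mol/min.
Outlet amounts (n = n₀ + ν ξ):
  E: 783.7 − 2(197.9) = 387.9
  D: 0 + 1(197.9) = 197.9

198 mol/min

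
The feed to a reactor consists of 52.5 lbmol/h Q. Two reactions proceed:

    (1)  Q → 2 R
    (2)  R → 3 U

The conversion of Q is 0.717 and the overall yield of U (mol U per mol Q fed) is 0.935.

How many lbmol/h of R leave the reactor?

Conversion of Q: Q consumed = 1ξ₁ = 0.717 × 52.5 → ξ₁ = 37.64 lbmol/h.
Yield of U: 3ξ₂ / 52.5 = 0.935 → ξ₂ = 16.36 lbmol/h.
Outlet amounts (n = n₀ + Σ ν·ξ):
  Q: 52.5 − 1(37.64) = 14.86
  R: 0 + 2(37.64) − 1(16.36) = 58.92
  U: 0 + 3(16.36) = 49.09

58.9 lbmol/h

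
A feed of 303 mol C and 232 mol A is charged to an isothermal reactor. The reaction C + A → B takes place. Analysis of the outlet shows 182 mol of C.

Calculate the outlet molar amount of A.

For C: n = n₀ − 1ξ → 182 = 303 − 1ξ, giving ξ = 121 mol.
Outlet amounts (n = n₀ + ν ξ):
  C: 303 − 1(121) = 182
  A: 232 − 1(121) = 111
  B: 0 + 1(121) = 121

111 mol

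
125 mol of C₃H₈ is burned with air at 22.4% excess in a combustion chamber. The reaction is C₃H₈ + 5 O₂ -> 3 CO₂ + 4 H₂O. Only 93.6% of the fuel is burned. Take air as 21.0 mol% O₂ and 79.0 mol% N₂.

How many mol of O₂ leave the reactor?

Stoichiometric O₂ = 5 × 125 = 625 mol; O₂ fed = 625 × 1.224 = 765 mol.
N₂ fed = 765 × 79/21 = 2878 mol.
Fuel reacted = 0.936 × 125 → ξ = 117 mol.
Outlet (n = n₀ + ν ξ):
  C₃H₈: 125 − 1(117) = 8
  O₂: 765 − 5(117) = 180
  N₂: 2878 (inert)
  CO₂: 0 + 3(117) = 351
  H₂O: 0 + 4(117) = 468

180 mol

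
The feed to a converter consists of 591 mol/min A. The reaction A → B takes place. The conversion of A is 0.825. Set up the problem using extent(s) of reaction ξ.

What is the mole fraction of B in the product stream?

0.825

A reacted = 0.825 × 591 = 487.6 mol/min; ν_A = −1, so ξ = 487.6/1 = 487.6 mol/min.
Outlet amounts (n = n₀ + ν ξ):
  A: 591 − 1(487.6) = 103.4
  B: 0 + 1(487.6) = 487.6
Total out = 591 mol/min; y_B = 487.6 / 591 = 0.825.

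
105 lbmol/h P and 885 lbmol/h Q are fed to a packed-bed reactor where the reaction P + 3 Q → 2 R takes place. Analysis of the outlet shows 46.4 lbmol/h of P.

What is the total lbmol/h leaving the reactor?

For P: n = n₀ − 1ξ → 46.4 = 105 − 1ξ, giving ξ = 58.6 lbmol/h.
Outlet amounts (n = n₀ + ν ξ):
  P: 105 − 1(58.6) = 46.4
  Q: 885 − 3(58.6) = 709.2
  R: 0 + 2(58.6) = 117.2
Total out = 46.4 + 709.2 + 117.2 = 872.8 lbmol/h.

873 lbmol/h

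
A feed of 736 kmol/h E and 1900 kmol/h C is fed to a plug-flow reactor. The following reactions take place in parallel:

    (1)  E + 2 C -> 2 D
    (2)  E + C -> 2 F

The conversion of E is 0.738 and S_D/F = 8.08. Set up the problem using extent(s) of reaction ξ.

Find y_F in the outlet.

Conversion of E: E consumed = 0.738 × 736 = 543.2 kmol/h = 1ξ₁ + 1ξ₂.
Selectivity: 2ξ₁ / (2ξ₂) = 8.08 → ξ₁ = 8.08 ξ₂.
Substitute: (1·8.08 + 1) ξ₂ = 543.2 → ξ₂ = 59.82 kmol/h, ξ₁ = 483.3 kmol/h.
Outlet amounts (n = n₀ + Σ ν·ξ):
  E: 736 − 1(483.3) − 1(59.82) = 192.8
  C: 1900 − 2(483.3) − 1(59.82) = 873.5
  D: 0 + 2(483.3) = 966.7
  F: 0 + 2(59.82) = 119.6
Total out = 2153 kmol/h; y_F = 119.6 / 2153 = 0.05558.

0.0556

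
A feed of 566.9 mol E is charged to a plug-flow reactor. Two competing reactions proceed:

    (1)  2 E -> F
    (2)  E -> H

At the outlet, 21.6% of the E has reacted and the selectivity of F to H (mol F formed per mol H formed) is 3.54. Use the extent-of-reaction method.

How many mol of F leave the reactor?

53.6 mol

Conversion of E: E consumed = 0.216 × 566.9 = 122.5 mol = 2ξ₁ + 1ξ₂.
Selectivity: 1ξ₁ / (1ξ₂) = 3.54 → ξ₁ = 3.54 ξ₂.
Substitute: (2·3.54 + 1) ξ₂ = 122.5 → ξ₂ = 15.15 mol, ξ₁ = 53.65 mol.
Outlet amounts (n = n₀ + Σ ν·ξ):
  E: 566.9 − 2(53.65) − 1(15.15) = 444.4
  F: 0 + 1(53.65) = 53.65
  H: 0 + 1(15.15) = 15.15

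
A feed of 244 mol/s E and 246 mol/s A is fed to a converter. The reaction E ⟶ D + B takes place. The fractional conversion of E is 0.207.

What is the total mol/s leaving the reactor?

541 mol/s

E reacted = 0.207 × 244 = 50.51 mol/s; ν_E = −1, so ξ = 50.51/1 = 50.51 mol/s.
Outlet amounts (n = n₀ + ν ξ):
  E: 244 − 1(50.51) = 193.5
  D: 0 + 1(50.51) = 50.51
  B: 0 + 1(50.51) = 50.51
  A: 246 (inert)
Total out = 193.5 + 50.51 + 50.51 + 246 = 540.5 mol/s.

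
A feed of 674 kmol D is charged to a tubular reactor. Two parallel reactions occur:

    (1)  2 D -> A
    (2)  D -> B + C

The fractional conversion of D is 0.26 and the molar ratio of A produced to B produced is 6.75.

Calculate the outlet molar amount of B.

12.1 kmol

Conversion of D: D consumed = 0.26 × 674 = 175.2 kmol = 2ξ₁ + 1ξ₂.
Selectivity: 1ξ₁ / (1ξ₂) = 6.75 → ξ₁ = 6.75 ξ₂.
Substitute: (2·6.75 + 1) ξ₂ = 175.2 → ξ₂ = 12.09 kmol, ξ₁ = 81.58 kmol.
Outlet amounts (n = n₀ + Σ ν·ξ):
  D: 674 − 2(81.58) − 1(12.09) = 498.8
  A: 0 + 1(81.58) = 81.58
  B: 0 + 1(12.09) = 12.09
  C: 0 + 1(12.09) = 12.09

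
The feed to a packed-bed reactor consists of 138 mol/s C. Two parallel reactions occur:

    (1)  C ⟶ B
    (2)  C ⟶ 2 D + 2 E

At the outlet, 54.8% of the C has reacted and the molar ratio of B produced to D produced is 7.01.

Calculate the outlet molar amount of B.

70.6 mol/s

Conversion of C: C consumed = 0.548 × 138 = 75.62 mol/s = 1ξ₁ + 1ξ₂.
Selectivity: 1ξ₁ / (2ξ₂) = 7.01 → ξ₁ = 14.02 ξ₂.
Substitute: (1·14.02 + 1) ξ₂ = 75.62 → ξ₂ = 5.035 mol/s, ξ₁ = 70.59 mol/s.
Outlet amounts (n = n₀ + Σ ν·ξ):
  C: 138 − 1(70.59) − 1(5.035) = 62.38
  B: 0 + 1(70.59) = 70.59
  D: 0 + 2(5.035) = 10.07
  E: 0 + 2(5.035) = 10.07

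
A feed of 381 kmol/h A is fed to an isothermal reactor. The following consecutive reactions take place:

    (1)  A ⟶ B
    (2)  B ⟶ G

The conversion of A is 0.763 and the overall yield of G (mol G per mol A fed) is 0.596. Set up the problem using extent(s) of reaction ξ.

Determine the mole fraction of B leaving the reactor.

0.167

Conversion of A: A consumed = 1ξ₁ = 0.763 × 381 → ξ₁ = 290.7 kmol/h.
Yield of G: 1ξ₂ / 381 = 0.596 → ξ₂ = 227.1 kmol/h.
Outlet amounts (n = n₀ + Σ ν·ξ):
  A: 381 − 1(290.7) = 90.3
  B: 0 + 1(290.7) − 1(227.1) = 63.63
  G: 0 + 1(227.1) = 227.1
Total out = 381 kmol/h; y_B = 63.63 / 381 = 0.167.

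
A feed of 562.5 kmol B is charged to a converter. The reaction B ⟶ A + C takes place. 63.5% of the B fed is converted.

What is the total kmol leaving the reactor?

920 kmol

B reacted = 0.635 × 562.5 = 357.2 kmol; ν_B = −1, so ξ = 357.2/1 = 357.2 kmol.
Outlet amounts (n = n₀ + ν ξ):
  B: 562.5 − 1(357.2) = 205.3
  A: 0 + 1(357.2) = 357.2
  C: 0 + 1(357.2) = 357.2
Total out = 205.3 + 357.2 + 357.2 = 919.7 kmol.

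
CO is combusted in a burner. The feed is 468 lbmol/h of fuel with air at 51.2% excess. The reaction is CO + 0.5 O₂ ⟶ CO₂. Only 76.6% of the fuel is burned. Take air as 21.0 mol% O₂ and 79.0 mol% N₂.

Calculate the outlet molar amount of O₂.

175 lbmol/h

Stoichiometric O₂ = 0.5 × 468 = 234 lbmol/h; O₂ fed = 234 × 1.512 = 353.8 lbmol/h.
N₂ fed = 353.8 × 79/21 = 1331 lbmol/h.
Fuel reacted = 0.766 × 468 → ξ = 358.5 lbmol/h.
Outlet (n = n₀ + ν ξ):
  CO: 468 − 1(358.5) = 109.5
  O₂: 353.8 − 0.5(358.5) = 174.6
  N₂: 1331 (inert)
  CO₂: 0 + 1(358.5) = 358.5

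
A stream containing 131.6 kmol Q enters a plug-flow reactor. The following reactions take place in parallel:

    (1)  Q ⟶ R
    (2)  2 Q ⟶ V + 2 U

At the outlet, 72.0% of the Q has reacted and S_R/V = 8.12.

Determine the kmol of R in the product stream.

76 kmol

Conversion of Q: Q consumed = 0.72 × 131.6 = 94.75 kmol = 1ξ₁ + 2ξ₂.
Selectivity: 1ξ₁ / (1ξ₂) = 8.12 → ξ₁ = 8.12 ξ₂.
Substitute: (1·8.12 + 2) ξ₂ = 94.75 → ξ₂ = 9.363 kmol, ξ₁ = 76.03 kmol.
Outlet amounts (n = n₀ + Σ ν·ξ):
  Q: 131.6 − 1(76.03) − 2(9.363) = 36.85
  R: 0 + 1(76.03) = 76.03
  V: 0 + 1(9.363) = 9.363
  U: 0 + 2(9.363) = 18.73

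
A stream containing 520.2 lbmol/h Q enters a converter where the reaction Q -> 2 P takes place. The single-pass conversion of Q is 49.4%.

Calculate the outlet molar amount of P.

514 lbmol/h

Q reacted = 0.494 × 520.2 = 257 lbmol/h; ν_Q = −1, so ξ = 257/1 = 257 lbmol/h.
Outlet amounts (n = n₀ + ν ξ):
  Q: 520.2 − 1(257) = 263.2
  P: 0 + 2(257) = 514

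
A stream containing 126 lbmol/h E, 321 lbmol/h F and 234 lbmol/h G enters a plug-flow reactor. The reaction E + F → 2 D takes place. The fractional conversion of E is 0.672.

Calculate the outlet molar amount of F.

236 lbmol/h

E reacted = 0.672 × 126 = 84.67 lbmol/h; ν_E = −1, so ξ = 84.67/1 = 84.67 lbmol/h.
Outlet amounts (n = n₀ + ν ξ):
  E: 126 − 1(84.67) = 41.33
  F: 321 − 1(84.67) = 236.3
  D: 0 + 2(84.67) = 169.3
  G: 234 (inert)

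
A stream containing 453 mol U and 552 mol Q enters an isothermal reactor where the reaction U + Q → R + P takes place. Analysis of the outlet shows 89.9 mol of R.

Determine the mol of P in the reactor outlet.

89.9 mol

For R: n = n₀ + 1ξ → 89.9 = 0 + 1ξ, giving ξ = 89.9 mol.
Outlet amounts (n = n₀ + ν ξ):
  U: 453 − 1(89.9) = 363.1
  Q: 552 − 1(89.9) = 462.1
  R: 0 + 1(89.9) = 89.9
  P: 0 + 1(89.9) = 89.9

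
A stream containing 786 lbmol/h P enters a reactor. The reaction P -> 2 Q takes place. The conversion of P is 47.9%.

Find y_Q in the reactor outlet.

P reacted = 0.479 × 786 = 376.5 lbmol/h; ν_P = −1, so ξ = 376.5/1 = 376.5 lbmol/h.
Outlet amounts (n = n₀ + ν ξ):
  P: 786 − 1(376.5) = 409.5
  Q: 0 + 2(376.5) = 753
Total out = 1162 lbmol/h; y_Q = 753 / 1162 = 0.6477.

0.648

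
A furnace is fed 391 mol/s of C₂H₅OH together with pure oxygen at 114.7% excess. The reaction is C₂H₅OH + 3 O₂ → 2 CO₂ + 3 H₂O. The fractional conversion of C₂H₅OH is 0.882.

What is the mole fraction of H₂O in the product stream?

Stoichiometric O₂ = 3 × 391 = 1173 mol/s; O₂ fed = 1173 × 2.147 = 2518 mol/s.
Fuel reacted = 0.882 × 391 → ξ = 344.9 mol/s.
Outlet (n = n₀ + ν ξ):
  C₂H₅OH: 391 − 1(344.9) = 46.14
  O₂: 2518 − 3(344.9) = 1484
  CO₂: 0 + 2(344.9) = 689.7
  H₂O: 0 + 3(344.9) = 1035
Total out = 3254 mol/s; y_H₂O = 1035 / 3254 = 0.3179.

0.318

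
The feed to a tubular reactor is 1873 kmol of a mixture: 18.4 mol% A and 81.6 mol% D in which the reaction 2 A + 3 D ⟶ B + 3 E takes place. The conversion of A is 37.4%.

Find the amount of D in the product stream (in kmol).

1340 kmol

A reacted = 0.374 × 344.6 = 128.9 kmol; ν_A = −2, so ξ = 128.9/2 = 64.45 kmol.
Outlet amounts (n = n₀ + ν ξ):
  A: 344.6 − 2(64.45) = 215.7
  D: 1528 − 3(64.45) = 1335
  B: 0 + 1(64.45) = 64.45
  E: 0 + 3(64.45) = 193.3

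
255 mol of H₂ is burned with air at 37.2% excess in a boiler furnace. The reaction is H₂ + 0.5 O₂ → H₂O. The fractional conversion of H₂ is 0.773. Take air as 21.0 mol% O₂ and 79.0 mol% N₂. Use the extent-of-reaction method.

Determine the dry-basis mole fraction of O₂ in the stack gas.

0.0964

Stoichiometric O₂ = 0.5 × 255 = 127.5 mol; O₂ fed = 127.5 × 1.372 = 174.9 mol.
N₂ fed = 174.9 × 79/21 = 658.1 mol.
Fuel reacted = 0.773 × 255 → ξ = 197.1 mol.
Outlet (n = n₀ + ν ξ):
  H₂: 255 − 1(197.1) = 57.88
  O₂: 174.9 − 0.5(197.1) = 76.37
  N₂: 658.1 (inert)
  H₂O: 0 + 1(197.1) = 197.1
Dry total = 792.3 mol; y_O₂ (dry) = 76.37 / 792.3 = 0.09639.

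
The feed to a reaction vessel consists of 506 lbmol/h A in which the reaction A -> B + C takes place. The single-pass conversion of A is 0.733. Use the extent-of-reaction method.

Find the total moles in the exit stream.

877 lbmol/h

A reacted = 0.733 × 506 = 370.9 lbmol/h; ν_A = −1, so ξ = 370.9/1 = 370.9 lbmol/h.
Outlet amounts (n = n₀ + ν ξ):
  A: 506 − 1(370.9) = 135.1
  B: 0 + 1(370.9) = 370.9
  C: 0 + 1(370.9) = 370.9
Total out = 135.1 + 370.9 + 370.9 = 876.9 lbmol/h.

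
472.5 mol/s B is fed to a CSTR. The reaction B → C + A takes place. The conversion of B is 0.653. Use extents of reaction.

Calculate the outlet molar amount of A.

B reacted = 0.653 × 472.5 = 308.5 mol/s; ν_B = −1, so ξ = 308.5/1 = 308.5 mol/s.
Outlet amounts (n = n₀ + ν ξ):
  B: 472.5 − 1(308.5) = 164
  C: 0 + 1(308.5) = 308.5
  A: 0 + 1(308.5) = 308.5

309 mol/s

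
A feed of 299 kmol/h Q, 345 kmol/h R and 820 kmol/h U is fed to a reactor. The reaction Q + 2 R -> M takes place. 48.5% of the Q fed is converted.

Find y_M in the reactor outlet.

Q reacted = 0.485 × 299 = 145 kmol/h; ν_Q = −1, so ξ = 145/1 = 145 kmol/h.
Outlet amounts (n = n₀ + ν ξ):
  Q: 299 − 1(145) = 154
  R: 345 − 2(145) = 54.97
  M: 0 + 1(145) = 145
  U: 820 (inert)
Total out = 1174 kmol/h; y_M = 145 / 1174 = 0.1235.

0.124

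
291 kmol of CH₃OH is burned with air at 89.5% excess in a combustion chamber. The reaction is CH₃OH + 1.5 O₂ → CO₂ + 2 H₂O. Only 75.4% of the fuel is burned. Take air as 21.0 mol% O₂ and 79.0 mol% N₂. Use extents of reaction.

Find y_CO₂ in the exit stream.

Stoichiometric O₂ = 1.5 × 291 = 436.5 kmol; O₂ fed = 436.5 × 1.895 = 827.2 kmol.
N₂ fed = 827.2 × 79/21 = 3112 kmol.
Fuel reacted = 0.754 × 291 → ξ = 219.4 kmol.
Outlet (n = n₀ + ν ξ):
  CH₃OH: 291 − 1(219.4) = 71.59
  O₂: 827.2 − 1.5(219.4) = 498
  N₂: 3112 (inert)
  CO₂: 0 + 1(219.4) = 219.4
  H₂O: 0 + 2(219.4) = 438.8
Total out = 4340 kmol; y_CO₂ = 219.4 / 4340 = 0.05056.

0.0506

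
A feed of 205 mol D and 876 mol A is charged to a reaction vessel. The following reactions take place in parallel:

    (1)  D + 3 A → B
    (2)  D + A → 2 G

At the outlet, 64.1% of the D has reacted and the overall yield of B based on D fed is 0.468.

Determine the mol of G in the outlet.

Yield of B: 1ξ₁ / 205 = 0.468 → ξ₁ = 95.94 mol.
Conversion of D: 1ξ₁ + 1ξ₂ = 0.641 × 205 = 131.4 → ξ₂ = 35.46 mol.
Outlet amounts (n = n₀ + Σ ν·ξ):
  D: 205 − 1(95.94) − 1(35.46) = 73.59
  A: 876 − 3(95.94) − 1(35.46) = 552.7
  B: 0 + 1(95.94) = 95.94
  G: 0 + 2(35.46) = 70.93

70.9 mol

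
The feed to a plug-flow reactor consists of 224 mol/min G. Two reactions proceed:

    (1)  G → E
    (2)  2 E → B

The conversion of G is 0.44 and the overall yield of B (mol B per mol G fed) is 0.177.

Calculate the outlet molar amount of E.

19.3 mol/min

Conversion of G: G consumed = 1ξ₁ = 0.44 × 224 → ξ₁ = 98.56 mol/min.
Yield of B: 1ξ₂ / 224 = 0.177 → ξ₂ = 39.65 mol/min.
Outlet amounts (n = n₀ + Σ ν·ξ):
  G: 224 − 1(98.56) = 125.4
  E: 0 + 1(98.56) − 2(39.65) = 19.26
  B: 0 + 1(39.65) = 39.65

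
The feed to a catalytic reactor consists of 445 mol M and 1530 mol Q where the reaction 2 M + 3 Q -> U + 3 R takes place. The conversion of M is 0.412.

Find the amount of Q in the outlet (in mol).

1250 mol

M reacted = 0.412 × 445 = 183.3 mol; ν_M = −2, so ξ = 183.3/2 = 91.67 mol.
Outlet amounts (n = n₀ + ν ξ):
  M: 445 − 2(91.67) = 261.7
  Q: 1530 − 3(91.67) = 1255
  U: 0 + 1(91.67) = 91.67
  R: 0 + 3(91.67) = 275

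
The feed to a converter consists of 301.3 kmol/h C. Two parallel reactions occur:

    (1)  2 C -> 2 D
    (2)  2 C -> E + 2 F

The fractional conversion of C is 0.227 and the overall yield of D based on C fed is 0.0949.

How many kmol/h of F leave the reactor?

Yield of D: 2ξ₁ / 301.3 = 0.0949 → ξ₁ = 14.3 kmol/h.
Conversion of C: 2ξ₁ + 2ξ₂ = 0.227 × 301.3 = 68.4 → ξ₂ = 19.9 kmol/h.
Outlet amounts (n = n₀ + Σ ν·ξ):
  C: 301.3 − 2(14.3) − 2(19.9) = 232.9
  D: 0 + 2(14.3) = 28.59
  E: 0 + 1(19.9) = 19.9
  F: 0 + 2(19.9) = 39.8

39.8 kmol/h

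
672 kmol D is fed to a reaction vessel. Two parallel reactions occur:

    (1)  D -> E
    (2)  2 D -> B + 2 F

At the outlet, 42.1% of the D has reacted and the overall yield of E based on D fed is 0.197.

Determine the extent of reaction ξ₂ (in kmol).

Yield of E: 1ξ₁ / 672 = 0.197 → ξ₁ = 132.4 kmol.
Conversion of D: 1ξ₁ + 2ξ₂ = 0.421 × 672 = 282.9 → ξ₂ = 75.26 kmol.
Outlet amounts (n = n₀ + Σ ν·ξ):
  D: 672 − 1(132.4) − 2(75.26) = 389.1
  E: 0 + 1(132.4) = 132.4
  B: 0 + 1(75.26) = 75.26
  F: 0 + 2(75.26) = 150.5

ξ₂ = 75.3 kmol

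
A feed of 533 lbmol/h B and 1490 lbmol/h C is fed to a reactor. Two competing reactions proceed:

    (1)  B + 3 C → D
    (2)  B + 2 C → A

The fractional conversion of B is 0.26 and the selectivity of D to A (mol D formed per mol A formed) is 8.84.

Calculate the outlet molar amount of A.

14.1 lbmol/h

Conversion of B: B consumed = 0.26 × 533 = 138.6 lbmol/h = 1ξ₁ + 1ξ₂.
Selectivity: 1ξ₁ / (1ξ₂) = 8.84 → ξ₁ = 8.84 ξ₂.
Substitute: (1·8.84 + 1) ξ₂ = 138.6 → ξ₂ = 14.08 lbmol/h, ξ₁ = 124.5 lbmol/h.
Outlet amounts (n = n₀ + Σ ν·ξ):
  B: 533 − 1(124.5) − 1(14.08) = 394.4
  C: 1490 − 3(124.5) − 2(14.08) = 1088
  D: 0 + 1(124.5) = 124.5
  A: 0 + 1(14.08) = 14.08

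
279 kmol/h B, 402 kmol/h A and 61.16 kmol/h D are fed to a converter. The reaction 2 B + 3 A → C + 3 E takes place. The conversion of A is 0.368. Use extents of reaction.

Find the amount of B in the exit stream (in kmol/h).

A reacted = 0.368 × 402 = 147.9 kmol/h; ν_A = −3, so ξ = 147.9/3 = 49.31 kmol/h.
Outlet amounts (n = n₀ + ν ξ):
  B: 279 − 2(49.31) = 180.4
  A: 402 − 3(49.31) = 254.1
  C: 0 + 1(49.31) = 49.31
  E: 0 + 3(49.31) = 147.9
  D: 61.16 (inert)

180 kmol/h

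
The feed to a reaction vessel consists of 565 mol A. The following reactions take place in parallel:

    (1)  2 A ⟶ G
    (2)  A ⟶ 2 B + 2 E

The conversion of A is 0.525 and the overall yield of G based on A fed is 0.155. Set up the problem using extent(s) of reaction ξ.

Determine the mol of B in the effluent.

Yield of G: 1ξ₁ / 565 = 0.155 → ξ₁ = 87.58 mol.
Conversion of A: 2ξ₁ + 1ξ₂ = 0.525 × 565 = 296.6 → ξ₂ = 121.5 mol.
Outlet amounts (n = n₀ + Σ ν·ξ):
  A: 565 − 2(87.58) − 1(121.5) = 268.4
  G: 0 + 1(87.58) = 87.58
  B: 0 + 2(121.5) = 242.9
  E: 0 + 2(121.5) = 242.9

243 mol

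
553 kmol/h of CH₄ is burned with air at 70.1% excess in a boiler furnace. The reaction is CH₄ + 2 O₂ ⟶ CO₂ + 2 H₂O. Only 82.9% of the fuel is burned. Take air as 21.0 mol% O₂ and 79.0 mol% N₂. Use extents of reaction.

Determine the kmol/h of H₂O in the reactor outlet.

Stoichiometric O₂ = 2 × 553 = 1106 kmol/h; O₂ fed = 1106 × 1.701 = 1881 kmol/h.
N₂ fed = 1881 × 79/21 = 7077 kmol/h.
Fuel reacted = 0.829 × 553 → ξ = 458.4 kmol/h.
Outlet (n = n₀ + ν ξ):
  CH₄: 553 − 1(458.4) = 94.56
  O₂: 1881 − 2(458.4) = 964.4
  N₂: 7077 (inert)
  CO₂: 0 + 1(458.4) = 458.4
  H₂O: 0 + 2(458.4) = 916.9

917 kmol/h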